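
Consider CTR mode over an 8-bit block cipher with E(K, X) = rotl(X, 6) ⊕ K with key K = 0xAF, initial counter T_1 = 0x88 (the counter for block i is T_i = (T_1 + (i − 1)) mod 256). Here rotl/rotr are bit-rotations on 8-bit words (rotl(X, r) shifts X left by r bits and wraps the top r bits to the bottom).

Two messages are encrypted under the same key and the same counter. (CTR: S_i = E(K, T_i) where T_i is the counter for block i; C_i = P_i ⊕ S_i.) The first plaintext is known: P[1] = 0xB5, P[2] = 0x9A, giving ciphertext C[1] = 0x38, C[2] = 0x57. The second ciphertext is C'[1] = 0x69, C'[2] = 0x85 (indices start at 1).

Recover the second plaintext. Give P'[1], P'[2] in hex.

P'[1] = 0xE4, P'[2] = 0x48

In CTR with a reused counter, both messages share the same keystream S_i, so C_i ⊕ C'_i = P_i ⊕ P'_i and thus P'_i = P_i ⊕ C_i ⊕ C'_i.
P'[1]: 0xB5 ⊕ 0x38 ⊕ 0x69 = 0xE4.
P'[2]: 0x9A ⊕ 0x57 ⊕ 0x85 = 0x48.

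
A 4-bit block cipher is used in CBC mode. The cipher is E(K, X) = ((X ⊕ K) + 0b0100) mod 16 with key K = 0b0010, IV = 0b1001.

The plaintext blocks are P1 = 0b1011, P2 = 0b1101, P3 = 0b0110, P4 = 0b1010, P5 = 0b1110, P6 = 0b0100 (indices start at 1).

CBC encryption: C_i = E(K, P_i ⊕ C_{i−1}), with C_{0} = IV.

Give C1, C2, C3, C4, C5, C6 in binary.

C1: P1 ⊕ 0b1001 = 0b0010; E(K, 0b0010) = 0b0100.
C2: P2 ⊕ 0b0100 = 0b1001; E(K, 0b1001) = 0b1111.
C3: P3 ⊕ 0b1111 = 0b1001; E(K, 0b1001) = 0b1111.
C4: P4 ⊕ 0b1111 = 0b0101; E(K, 0b0101) = 0b1011.
C5: P5 ⊕ 0b1011 = 0b0101; E(K, 0b0101) = 0b1011.
C6: P6 ⊕ 0b1011 = 0b1111; E(K, 0b1111) = 0b0001.

C1 = 0b0100, C2 = 0b1111, C3 = 0b1111, C4 = 0b1011, C5 = 0b1011, C6 = 0b0001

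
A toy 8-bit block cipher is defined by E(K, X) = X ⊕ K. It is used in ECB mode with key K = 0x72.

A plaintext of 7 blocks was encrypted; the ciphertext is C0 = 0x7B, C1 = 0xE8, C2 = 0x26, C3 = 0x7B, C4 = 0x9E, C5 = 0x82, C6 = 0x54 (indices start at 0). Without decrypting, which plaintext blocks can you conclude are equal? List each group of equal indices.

P0 = P3

ECB encrypts each block independently with the same key, so equal ciphertext blocks imply equal plaintext blocks.
C0 = C3 = 0x7B, so P0 = P3.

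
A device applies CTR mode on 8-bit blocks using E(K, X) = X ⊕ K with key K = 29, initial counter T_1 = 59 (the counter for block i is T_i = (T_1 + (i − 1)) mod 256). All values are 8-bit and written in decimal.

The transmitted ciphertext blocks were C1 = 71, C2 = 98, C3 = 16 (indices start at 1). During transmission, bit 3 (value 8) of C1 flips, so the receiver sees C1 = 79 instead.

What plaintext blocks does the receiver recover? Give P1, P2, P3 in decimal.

CTR decryption: S_i = E(K, T_i) where T_i is the counter for block i; P_i = C_i ⊕ S_i.
Only C1 changed, to 79. In CTR, a change in C_i flips the same bit in P_i only; the keystream is unaffected. Decrypting the received ciphertext:
P1: T = 59, S = E(K, T) = 38; 79 ⊕ 38 = 105.
P2: T = 60, S = E(K, T) = 33; 98 ⊕ 33 = 67.
P3: T = 61, S = E(K, T) = 32; 16 ⊕ 32 = 48.
Blocks that differ from the original plaintext: P1.

P1 = 105, P2 = 67, P3 = 48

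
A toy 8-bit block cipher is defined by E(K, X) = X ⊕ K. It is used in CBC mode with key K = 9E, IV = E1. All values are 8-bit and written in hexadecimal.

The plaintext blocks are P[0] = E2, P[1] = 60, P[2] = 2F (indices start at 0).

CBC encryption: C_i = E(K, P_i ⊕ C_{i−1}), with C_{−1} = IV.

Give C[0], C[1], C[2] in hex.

C[0] = 9D, C[1] = 63, C[2] = D2

C[0]: P[0] ⊕ E1 = 03; E(K, 03) = 9D.
C[1]: P[1] ⊕ 9D = FD; E(K, FD) = 63.
C[2]: P[2] ⊕ 63 = 4C; E(K, 4C) = D2.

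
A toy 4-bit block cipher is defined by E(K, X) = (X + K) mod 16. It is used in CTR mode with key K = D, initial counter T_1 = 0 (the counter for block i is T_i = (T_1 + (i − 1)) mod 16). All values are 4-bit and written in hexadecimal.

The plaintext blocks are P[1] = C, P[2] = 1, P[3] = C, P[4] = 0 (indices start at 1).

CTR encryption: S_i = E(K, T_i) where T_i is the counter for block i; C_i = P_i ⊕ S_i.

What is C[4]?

C[1]: T = 0, S = E(K, T) = D; C ⊕ D = 1.
C[2]: T = 1, S = E(K, T) = E; 1 ⊕ E = F.
C[3]: T = 2, S = E(K, T) = F; C ⊕ F = 3.
C[4]: T = 3, S = E(K, T) = 0; 0 ⊕ 0 = 0.

C[4] = 0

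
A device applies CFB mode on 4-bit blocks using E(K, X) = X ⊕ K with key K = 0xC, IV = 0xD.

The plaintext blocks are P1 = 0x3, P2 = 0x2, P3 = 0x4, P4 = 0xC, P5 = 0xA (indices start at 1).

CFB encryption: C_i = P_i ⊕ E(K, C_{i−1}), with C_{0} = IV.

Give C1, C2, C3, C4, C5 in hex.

C1 = 0x2, C2 = 0xC, C3 = 0x4, C4 = 0x4, C5 = 0x2

C1: E(K, 0xD) = 0x1; 0x3 ⊕ 0x1 = 0x2.
C2: E(K, 0x2) = 0xE; 0x2 ⊕ 0xE = 0xC.
C3: E(K, 0xC) = 0x0; 0x4 ⊕ 0x0 = 0x4.
C4: E(K, 0x4) = 0x8; 0xC ⊕ 0x8 = 0x4.
C5: E(K, 0x4) = 0x8; 0xA ⊕ 0x8 = 0x2.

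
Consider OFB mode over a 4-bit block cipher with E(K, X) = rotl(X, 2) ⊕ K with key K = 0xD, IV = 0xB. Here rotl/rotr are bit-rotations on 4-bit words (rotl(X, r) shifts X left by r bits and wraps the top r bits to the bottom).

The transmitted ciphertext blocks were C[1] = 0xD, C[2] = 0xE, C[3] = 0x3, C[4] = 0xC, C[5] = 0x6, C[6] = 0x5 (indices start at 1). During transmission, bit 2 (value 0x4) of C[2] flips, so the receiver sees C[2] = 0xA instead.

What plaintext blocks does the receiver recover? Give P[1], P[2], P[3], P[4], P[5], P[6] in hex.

OFB decryption: S_i = E(K, S_{i−1}) with S_{0} = IV; P_i = C_i ⊕ S_i.
Only C[2] changed, to 0xA. In OFB, a change in C_i flips the same bit in P_i only; the keystream is unaffected. Decrypting the received ciphertext:
P[1]: S = E(K, 0xB) = 0x3; 0xD ⊕ 0x3 = 0xE.
P[2]: S = E(K, 0x3) = 0x1; 0xA ⊕ 0x1 = 0xB.
P[3]: S = E(K, 0x1) = 0x9; 0x3 ⊕ 0x9 = 0xA.
P[4]: S = E(K, 0x9) = 0xB; 0xC ⊕ 0xB = 0x7.
P[5]: S = E(K, 0xB) = 0x3; 0x6 ⊕ 0x3 = 0x5.
P[6]: S = E(K, 0x3) = 0x1; 0x5 ⊕ 0x1 = 0x4.
Blocks that differ from the original plaintext: P[2].

P[1] = 0xE, P[2] = 0xB, P[3] = 0xA, P[4] = 0x7, P[5] = 0x5, P[6] = 0x4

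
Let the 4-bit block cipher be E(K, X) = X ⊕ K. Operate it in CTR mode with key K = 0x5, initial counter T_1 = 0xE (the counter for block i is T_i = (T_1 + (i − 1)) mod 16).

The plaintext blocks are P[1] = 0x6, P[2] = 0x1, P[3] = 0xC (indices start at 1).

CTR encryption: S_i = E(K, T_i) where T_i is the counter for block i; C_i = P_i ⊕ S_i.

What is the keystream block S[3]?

0x5

C[1]: T = 0xE, S = E(K, T) = 0xB; 0x6 ⊕ 0xB = 0xD.
C[2]: T = 0xF, S = E(K, T) = 0xA; 0x1 ⊕ 0xA = 0xB.
C[3]: T = 0x0, S = E(K, T) = 0x5; 0xC ⊕ 0x5 = 0x9.
So S[3] = 0x5.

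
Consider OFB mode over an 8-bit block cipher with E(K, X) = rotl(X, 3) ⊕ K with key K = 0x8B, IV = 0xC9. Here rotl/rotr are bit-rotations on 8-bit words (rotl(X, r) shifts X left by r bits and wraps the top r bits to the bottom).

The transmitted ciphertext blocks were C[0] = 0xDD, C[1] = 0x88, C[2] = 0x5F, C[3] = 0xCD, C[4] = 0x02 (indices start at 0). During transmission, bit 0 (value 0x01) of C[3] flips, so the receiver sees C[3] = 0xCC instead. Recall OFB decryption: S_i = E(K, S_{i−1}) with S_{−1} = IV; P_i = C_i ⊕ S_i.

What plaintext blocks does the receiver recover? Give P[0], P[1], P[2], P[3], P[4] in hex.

Only C[3] changed, to 0xCC. In OFB, a change in C_i flips the same bit in P_i only; the keystream is unaffected. Decrypting the received ciphertext:
P[0]: S = E(K, 0xC9) = 0xC5; 0xDD ⊕ 0xC5 = 0x18.
P[1]: S = E(K, 0xC5) = 0xA5; 0x88 ⊕ 0xA5 = 0x2D.
P[2]: S = E(K, 0xA5) = 0xA6; 0x5F ⊕ 0xA6 = 0xF9.
P[3]: S = E(K, 0xA6) = 0xBE; 0xCC ⊕ 0xBE = 0x72.
P[4]: S = E(K, 0xBE) = 0x7E; 0x02 ⊕ 0x7E = 0x7C.
Blocks that differ from the original plaintext: P[3].

P[0] = 0x18, P[1] = 0x2D, P[2] = 0xF9, P[3] = 0x72, P[4] = 0x7C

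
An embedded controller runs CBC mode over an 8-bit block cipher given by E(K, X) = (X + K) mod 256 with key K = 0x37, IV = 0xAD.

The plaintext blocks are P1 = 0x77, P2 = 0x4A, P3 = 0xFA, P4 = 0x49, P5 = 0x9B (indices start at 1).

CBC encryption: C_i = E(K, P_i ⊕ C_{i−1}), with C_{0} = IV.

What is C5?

C1: P1 ⊕ 0xAD = 0xDA; E(K, 0xDA) = 0x11.
C2: P2 ⊕ 0x11 = 0x5B; E(K, 0x5B) = 0x92.
C3: P3 ⊕ 0x92 = 0x68; E(K, 0x68) = 0x9F.
C4: P4 ⊕ 0x9F = 0xD6; E(K, 0xD6) = 0x0D.
C5: P5 ⊕ 0x0D = 0x96; E(K, 0x96) = 0xCD.

C5 = 0xCD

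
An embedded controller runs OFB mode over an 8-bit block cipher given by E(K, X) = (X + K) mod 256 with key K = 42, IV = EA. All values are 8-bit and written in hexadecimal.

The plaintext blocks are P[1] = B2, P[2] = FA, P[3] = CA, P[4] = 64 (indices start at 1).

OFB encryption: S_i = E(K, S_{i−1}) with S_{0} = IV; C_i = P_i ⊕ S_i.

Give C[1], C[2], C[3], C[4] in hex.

C[1] = 9E, C[2] = 94, C[3] = 7A, C[4] = 96

C[1]: S = E(K, EA) = 2C; B2 ⊕ 2C = 9E.
C[2]: S = E(K, 2C) = 6E; FA ⊕ 6E = 94.
C[3]: S = E(K, 6E) = B0; CA ⊕ B0 = 7A.
C[4]: S = E(K, B0) = F2; 64 ⊕ F2 = 96.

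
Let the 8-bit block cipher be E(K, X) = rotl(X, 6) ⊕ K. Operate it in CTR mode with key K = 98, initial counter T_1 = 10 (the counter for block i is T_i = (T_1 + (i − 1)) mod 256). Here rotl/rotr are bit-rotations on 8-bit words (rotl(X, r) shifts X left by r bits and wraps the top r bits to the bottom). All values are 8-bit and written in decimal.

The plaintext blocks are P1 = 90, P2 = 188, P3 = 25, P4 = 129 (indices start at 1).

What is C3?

C3 = 120

CTR encryption: S_i = E(K, T_i) where T_i is the counter for block i; C_i = P_i ⊕ S_i.
C1: T = 10, S = E(K, T) = 224; 90 ⊕ 224 = 186.
C2: T = 11, S = E(K, T) = 160; 188 ⊕ 160 = 28.
C3: T = 12, S = E(K, T) = 97; 25 ⊕ 97 = 120.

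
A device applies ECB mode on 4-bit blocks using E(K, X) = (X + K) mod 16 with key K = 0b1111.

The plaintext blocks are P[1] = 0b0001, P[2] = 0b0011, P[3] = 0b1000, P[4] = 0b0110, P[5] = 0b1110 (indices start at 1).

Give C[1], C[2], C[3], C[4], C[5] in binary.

C[1] = 0b0000, C[2] = 0b0010, C[3] = 0b0111, C[4] = 0b0101, C[5] = 0b1101

ECB encryption: C_i = E(K, P_i).
C[1]: E(K, 0b0001) = 0b0000.
C[2]: E(K, 0b0011) = 0b0010.
C[3]: E(K, 0b1000) = 0b0111.
C[4]: E(K, 0b0110) = 0b0101.
C[5]: E(K, 0b1110) = 0b1101.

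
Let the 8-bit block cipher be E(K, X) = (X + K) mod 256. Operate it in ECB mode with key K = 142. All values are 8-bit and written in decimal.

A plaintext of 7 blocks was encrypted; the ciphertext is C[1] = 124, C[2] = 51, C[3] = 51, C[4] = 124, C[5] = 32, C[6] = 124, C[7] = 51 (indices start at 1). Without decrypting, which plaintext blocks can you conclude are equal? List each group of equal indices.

ECB encrypts each block independently with the same key, so equal ciphertext blocks imply equal plaintext blocks.
C[1] = C[4] = C[6] = 124, so P[1] = P[4] = P[6].
C[2] = C[3] = C[7] = 51, so P[2] = P[3] = P[7].

P[1] = P[4] = P[6]; P[2] = P[3] = P[7]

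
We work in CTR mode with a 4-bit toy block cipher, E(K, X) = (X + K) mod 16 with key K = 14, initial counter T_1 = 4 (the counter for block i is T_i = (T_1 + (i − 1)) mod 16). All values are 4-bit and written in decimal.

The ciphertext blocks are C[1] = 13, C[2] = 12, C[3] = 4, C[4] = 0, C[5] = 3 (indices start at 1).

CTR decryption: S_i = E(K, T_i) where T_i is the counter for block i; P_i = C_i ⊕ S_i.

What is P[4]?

P[4]: T = 7, S = E(K, T) = 5; 0 ⊕ 5 = 5.

P[4] = 5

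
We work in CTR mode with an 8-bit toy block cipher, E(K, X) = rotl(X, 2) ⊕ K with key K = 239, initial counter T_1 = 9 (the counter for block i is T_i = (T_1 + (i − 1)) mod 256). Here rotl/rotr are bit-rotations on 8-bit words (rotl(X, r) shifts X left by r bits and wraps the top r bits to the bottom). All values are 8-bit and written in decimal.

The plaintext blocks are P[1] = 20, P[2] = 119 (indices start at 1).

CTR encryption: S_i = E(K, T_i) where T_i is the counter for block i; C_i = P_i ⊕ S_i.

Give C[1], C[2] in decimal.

C[1]: T = 9, S = E(K, T) = 203; 20 ⊕ 203 = 223.
C[2]: T = 10, S = E(K, T) = 199; 119 ⊕ 199 = 176.

C[1] = 223, C[2] = 176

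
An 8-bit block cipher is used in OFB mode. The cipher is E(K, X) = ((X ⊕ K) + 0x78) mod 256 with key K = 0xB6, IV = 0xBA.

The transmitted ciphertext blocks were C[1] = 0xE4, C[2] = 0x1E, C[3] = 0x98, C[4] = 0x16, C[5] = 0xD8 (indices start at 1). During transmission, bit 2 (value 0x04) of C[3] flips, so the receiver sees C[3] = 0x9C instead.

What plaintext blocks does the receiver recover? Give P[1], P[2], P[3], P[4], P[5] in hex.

P[1] = 0x60, P[2] = 0xB4, P[3] = 0x08, P[4] = 0x8C, P[5] = 0x7C

OFB decryption: S_i = E(K, S_{i−1}) with S_{0} = IV; P_i = C_i ⊕ S_i.
Only C[3] changed, to 0x9C. In OFB, a change in C_i flips the same bit in P_i only; the keystream is unaffected. Decrypting the received ciphertext:
P[1]: S = E(K, 0xBA) = 0x84; 0xE4 ⊕ 0x84 = 0x60.
P[2]: S = E(K, 0x84) = 0xAA; 0x1E ⊕ 0xAA = 0xB4.
P[3]: S = E(K, 0xAA) = 0x94; 0x9C ⊕ 0x94 = 0x08.
P[4]: S = E(K, 0x94) = 0x9A; 0x16 ⊕ 0x9A = 0x8C.
P[5]: S = E(K, 0x9A) = 0xA4; 0xD8 ⊕ 0xA4 = 0x7C.
Blocks that differ from the original plaintext: P[3].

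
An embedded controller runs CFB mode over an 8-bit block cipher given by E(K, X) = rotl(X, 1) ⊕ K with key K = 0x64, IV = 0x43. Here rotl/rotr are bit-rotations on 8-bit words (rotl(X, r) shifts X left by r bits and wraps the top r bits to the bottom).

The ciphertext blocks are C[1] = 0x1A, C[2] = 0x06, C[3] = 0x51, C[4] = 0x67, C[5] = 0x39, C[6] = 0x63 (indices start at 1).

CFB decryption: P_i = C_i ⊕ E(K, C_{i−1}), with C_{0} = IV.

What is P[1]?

P[1] = 0xF8

P[1]: E(K, 0x43) = 0xE2; 0x1A ⊕ 0xE2 = 0xF8.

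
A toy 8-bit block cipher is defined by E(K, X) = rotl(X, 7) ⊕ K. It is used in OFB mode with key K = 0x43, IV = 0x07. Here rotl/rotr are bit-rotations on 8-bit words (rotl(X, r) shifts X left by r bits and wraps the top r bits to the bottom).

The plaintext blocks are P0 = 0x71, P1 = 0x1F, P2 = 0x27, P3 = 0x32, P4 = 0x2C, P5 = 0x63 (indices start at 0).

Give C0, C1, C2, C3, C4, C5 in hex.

OFB encryption: S_i = E(K, S_{i−1}) with S_{−1} = IV; C_i = P_i ⊕ S_i.
C0: S = E(K, 0x07) = 0xC0; 0x71 ⊕ 0xC0 = 0xB1.
C1: S = E(K, 0xC0) = 0x23; 0x1F ⊕ 0x23 = 0x3C.
C2: S = E(K, 0x23) = 0xD2; 0x27 ⊕ 0xD2 = 0xF5.
C3: S = E(K, 0xD2) = 0x2A; 0x32 ⊕ 0x2A = 0x18.
C4: S = E(K, 0x2A) = 0x56; 0x2C ⊕ 0x56 = 0x7A.
C5: S = E(K, 0x56) = 0x68; 0x63 ⊕ 0x68 = 0x0B.

C0 = 0xB1, C1 = 0x3C, C2 = 0xF5, C3 = 0x18, C4 = 0x7A, C5 = 0x0B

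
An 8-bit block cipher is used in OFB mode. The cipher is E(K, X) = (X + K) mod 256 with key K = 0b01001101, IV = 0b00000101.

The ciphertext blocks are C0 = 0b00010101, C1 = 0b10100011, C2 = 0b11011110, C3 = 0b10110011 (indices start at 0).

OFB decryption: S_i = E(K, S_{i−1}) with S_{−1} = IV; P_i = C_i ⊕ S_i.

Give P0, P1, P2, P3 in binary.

P0: S = E(K, 0b00000101) = 0b01010010; 0b00010101 ⊕ 0b01010010 = 0b01000111.
P1: S = E(K, 0b01010010) = 0b10011111; 0b10100011 ⊕ 0b10011111 = 0b00111100.
P2: S = E(K, 0b10011111) = 0b11101100; 0b11011110 ⊕ 0b11101100 = 0b00110010.
P3: S = E(K, 0b11101100) = 0b00111001; 0b10110011 ⊕ 0b00111001 = 0b10001010.

P0 = 0b01000111, P1 = 0b00111100, P2 = 0b00110010, P3 = 0b10001010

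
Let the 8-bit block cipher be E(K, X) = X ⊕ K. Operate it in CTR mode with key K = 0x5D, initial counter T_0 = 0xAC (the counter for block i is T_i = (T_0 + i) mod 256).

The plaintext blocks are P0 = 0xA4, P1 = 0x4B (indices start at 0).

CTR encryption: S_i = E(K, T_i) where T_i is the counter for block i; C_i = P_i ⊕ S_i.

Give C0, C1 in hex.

C0 = 0x55, C1 = 0xBB

C0: T = 0xAC, S = E(K, T) = 0xF1; 0xA4 ⊕ 0xF1 = 0x55.
C1: T = 0xAD, S = E(K, T) = 0xF0; 0x4B ⊕ 0xF0 = 0xBB.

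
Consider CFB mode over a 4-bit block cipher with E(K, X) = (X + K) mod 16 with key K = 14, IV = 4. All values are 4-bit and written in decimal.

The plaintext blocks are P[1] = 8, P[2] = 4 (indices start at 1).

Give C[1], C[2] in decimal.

C[1] = 10, C[2] = 12

CFB encryption: C_i = P_i ⊕ E(K, C_{i−1}), with C_{0} = IV.
C[1]: E(K, 4) = 2; 8 ⊕ 2 = 10.
C[2]: E(K, 10) = 8; 4 ⊕ 8 = 12.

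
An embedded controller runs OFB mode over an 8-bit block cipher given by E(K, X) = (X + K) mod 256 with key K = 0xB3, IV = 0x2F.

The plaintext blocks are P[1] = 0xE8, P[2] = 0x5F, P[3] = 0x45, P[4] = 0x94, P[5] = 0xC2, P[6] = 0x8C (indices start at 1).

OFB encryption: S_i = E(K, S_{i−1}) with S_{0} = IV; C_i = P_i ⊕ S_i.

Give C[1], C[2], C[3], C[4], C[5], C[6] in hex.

C[1] = 0x0A, C[2] = 0xCA, C[3] = 0x0D, C[4] = 0x6F, C[5] = 0x6C, C[6] = 0xED

C[1]: S = E(K, 0x2F) = 0xE2; 0xE8 ⊕ 0xE2 = 0x0A.
C[2]: S = E(K, 0xE2) = 0x95; 0x5F ⊕ 0x95 = 0xCA.
C[3]: S = E(K, 0x95) = 0x48; 0x45 ⊕ 0x48 = 0x0D.
C[4]: S = E(K, 0x48) = 0xFB; 0x94 ⊕ 0xFB = 0x6F.
C[5]: S = E(K, 0xFB) = 0xAE; 0xC2 ⊕ 0xAE = 0x6C.
C[6]: S = E(K, 0xAE) = 0x61; 0x8C ⊕ 0x61 = 0xED.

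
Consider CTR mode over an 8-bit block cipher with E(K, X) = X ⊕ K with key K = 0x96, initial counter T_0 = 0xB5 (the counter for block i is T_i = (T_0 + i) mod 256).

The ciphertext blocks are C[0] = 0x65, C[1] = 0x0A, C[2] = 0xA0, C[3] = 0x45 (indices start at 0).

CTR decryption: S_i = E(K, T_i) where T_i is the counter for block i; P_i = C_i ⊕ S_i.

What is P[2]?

P[2] = 0x81

P[2]: T = 0xB7, S = E(K, T) = 0x21; 0xA0 ⊕ 0x21 = 0x81.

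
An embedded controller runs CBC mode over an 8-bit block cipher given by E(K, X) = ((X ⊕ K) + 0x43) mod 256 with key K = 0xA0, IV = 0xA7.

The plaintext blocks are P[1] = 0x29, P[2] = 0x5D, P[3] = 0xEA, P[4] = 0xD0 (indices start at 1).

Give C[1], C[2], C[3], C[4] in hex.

CBC encryption: C_i = E(K, P_i ⊕ C_{i−1}), with C_{0} = IV.
C[1]: P[1] ⊕ 0xA7 = 0x8E; E(K, 0x8E) = 0x71.
C[2]: P[2] ⊕ 0x71 = 0x2C; E(K, 0x2C) = 0xCF.
C[3]: P[3] ⊕ 0xCF = 0x25; E(K, 0x25) = 0xC8.
C[4]: P[4] ⊕ 0xC8 = 0x18; E(K, 0x18) = 0xFB.

C[1] = 0x71, C[2] = 0xCF, C[3] = 0xC8, C[4] = 0xFB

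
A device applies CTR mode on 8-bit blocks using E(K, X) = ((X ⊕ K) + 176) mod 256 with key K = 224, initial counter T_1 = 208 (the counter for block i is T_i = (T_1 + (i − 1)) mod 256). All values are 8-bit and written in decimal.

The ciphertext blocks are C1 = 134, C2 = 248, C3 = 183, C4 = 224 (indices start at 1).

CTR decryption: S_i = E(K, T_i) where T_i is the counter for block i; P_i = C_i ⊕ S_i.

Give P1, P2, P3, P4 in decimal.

P1: T = 208, S = E(K, T) = 224; 134 ⊕ 224 = 102.
P2: T = 209, S = E(K, T) = 225; 248 ⊕ 225 = 25.
P3: T = 210, S = E(K, T) = 226; 183 ⊕ 226 = 85.
P4: T = 211, S = E(K, T) = 227; 224 ⊕ 227 = 3.

P1 = 102, P2 = 25, P3 = 85, P4 = 3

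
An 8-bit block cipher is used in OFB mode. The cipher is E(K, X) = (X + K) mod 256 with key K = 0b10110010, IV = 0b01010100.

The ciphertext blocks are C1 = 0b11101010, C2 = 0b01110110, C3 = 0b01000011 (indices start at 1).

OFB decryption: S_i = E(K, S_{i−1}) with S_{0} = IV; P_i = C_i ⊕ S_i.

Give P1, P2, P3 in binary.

P1: S = E(K, 0b01010100) = 0b00000110; 0b11101010 ⊕ 0b00000110 = 0b11101100.
P2: S = E(K, 0b00000110) = 0b10111000; 0b01110110 ⊕ 0b10111000 = 0b11001110.
P3: S = E(K, 0b10111000) = 0b01101010; 0b01000011 ⊕ 0b01101010 = 0b00101001.

P1 = 0b11101100, P2 = 0b11001110, P3 = 0b00101001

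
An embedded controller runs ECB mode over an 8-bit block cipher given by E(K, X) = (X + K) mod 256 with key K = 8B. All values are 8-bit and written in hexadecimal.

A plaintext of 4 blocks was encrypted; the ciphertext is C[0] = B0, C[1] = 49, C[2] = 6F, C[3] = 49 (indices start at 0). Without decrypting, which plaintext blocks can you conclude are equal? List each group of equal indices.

P[1] = P[3]

ECB encrypts each block independently with the same key, so equal ciphertext blocks imply equal plaintext blocks.
C[1] = C[3] = 49, so P[1] = P[3].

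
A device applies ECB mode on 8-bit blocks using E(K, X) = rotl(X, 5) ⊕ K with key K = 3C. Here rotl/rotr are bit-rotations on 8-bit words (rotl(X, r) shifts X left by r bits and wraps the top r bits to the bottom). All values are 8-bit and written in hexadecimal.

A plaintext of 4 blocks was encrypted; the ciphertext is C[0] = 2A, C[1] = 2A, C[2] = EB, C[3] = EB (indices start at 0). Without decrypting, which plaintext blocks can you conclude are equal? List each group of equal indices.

ECB encrypts each block independently with the same key, so equal ciphertext blocks imply equal plaintext blocks.
C[0] = C[1] = 2A, so P[0] = P[1].
C[2] = C[3] = EB, so P[2] = P[3].

P[0] = P[1]; P[2] = P[3]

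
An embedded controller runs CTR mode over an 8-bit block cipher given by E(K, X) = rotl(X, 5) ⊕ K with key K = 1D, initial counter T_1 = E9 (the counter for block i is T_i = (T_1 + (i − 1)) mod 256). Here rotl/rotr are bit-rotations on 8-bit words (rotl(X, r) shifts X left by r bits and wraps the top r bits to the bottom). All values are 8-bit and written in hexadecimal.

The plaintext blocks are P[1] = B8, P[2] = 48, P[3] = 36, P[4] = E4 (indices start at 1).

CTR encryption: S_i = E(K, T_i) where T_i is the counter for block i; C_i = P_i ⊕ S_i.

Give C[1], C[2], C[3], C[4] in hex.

C[1] = 98, C[2] = 08, C[3] = 56, C[4] = 64

C[1]: T = E9, S = E(K, T) = 20; B8 ⊕ 20 = 98.
C[2]: T = EA, S = E(K, T) = 40; 48 ⊕ 40 = 08.
C[3]: T = EB, S = E(K, T) = 60; 36 ⊕ 60 = 56.
C[4]: T = EC, S = E(K, T) = 80; E4 ⊕ 80 = 64.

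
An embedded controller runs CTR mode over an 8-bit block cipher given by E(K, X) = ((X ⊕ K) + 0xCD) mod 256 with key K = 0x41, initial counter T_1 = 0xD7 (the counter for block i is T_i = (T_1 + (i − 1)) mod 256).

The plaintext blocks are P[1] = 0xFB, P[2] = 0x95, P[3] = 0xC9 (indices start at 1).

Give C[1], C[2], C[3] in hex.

CTR encryption: S_i = E(K, T_i) where T_i is the counter for block i; C_i = P_i ⊕ S_i.
C[1]: T = 0xD7, S = E(K, T) = 0x63; 0xFB ⊕ 0x63 = 0x98.
C[2]: T = 0xD8, S = E(K, T) = 0x66; 0x95 ⊕ 0x66 = 0xF3.
C[3]: T = 0xD9, S = E(K, T) = 0x65; 0xC9 ⊕ 0x65 = 0xAC.

C[1] = 0x98, C[2] = 0xF3, C[3] = 0xAC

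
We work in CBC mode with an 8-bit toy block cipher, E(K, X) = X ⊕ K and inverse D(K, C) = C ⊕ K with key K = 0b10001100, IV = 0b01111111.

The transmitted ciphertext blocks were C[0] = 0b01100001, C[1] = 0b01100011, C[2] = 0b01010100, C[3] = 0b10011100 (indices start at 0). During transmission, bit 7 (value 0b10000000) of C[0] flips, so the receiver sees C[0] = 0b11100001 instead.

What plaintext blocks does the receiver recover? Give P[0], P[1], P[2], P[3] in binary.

CBC decryption: P_i = D(K, C_i) ⊕ C_{i−1}, with C_{−1} = IV.
Only C[0] changed, to 0b11100001. In CBC, a change in C_i garbles P_i and flips the same bit in P_{i+1}. Decrypting the received ciphertext:
P[0]: D(K, 0b11100001) = 0b01101101; 0b01101101 ⊕ 0b01111111 = 0b00010010.
P[1]: D(K, 0b01100011) = 0b11101111; 0b11101111 ⊕ 0b11100001 = 0b00001110.
P[2]: D(K, 0b01010100) = 0b11011000; 0b11011000 ⊕ 0b01100011 = 0b10111011.
P[3]: D(K, 0b10011100) = 0b00010000; 0b00010000 ⊕ 0b01010100 = 0b01000100.
Blocks that differ from the original plaintext: P[0], P[1].

P[0] = 0b00010010, P[1] = 0b00001110, P[2] = 0b10111011, P[3] = 0b01000100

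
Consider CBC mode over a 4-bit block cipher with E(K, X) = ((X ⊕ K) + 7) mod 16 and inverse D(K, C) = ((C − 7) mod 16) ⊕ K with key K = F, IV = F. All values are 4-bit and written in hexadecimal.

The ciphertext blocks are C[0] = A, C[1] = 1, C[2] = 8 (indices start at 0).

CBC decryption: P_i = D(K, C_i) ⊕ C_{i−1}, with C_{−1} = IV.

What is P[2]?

P[2] = F

P[2]: D(K, 8) = E; E ⊕ 1 = F.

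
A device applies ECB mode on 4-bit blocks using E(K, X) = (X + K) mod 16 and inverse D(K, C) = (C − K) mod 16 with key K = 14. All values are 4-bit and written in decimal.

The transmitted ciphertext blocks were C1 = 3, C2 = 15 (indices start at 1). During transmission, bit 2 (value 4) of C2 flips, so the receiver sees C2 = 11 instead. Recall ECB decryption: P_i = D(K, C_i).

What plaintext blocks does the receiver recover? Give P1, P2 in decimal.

P1 = 5, P2 = 13

Only C2 changed, to 11. In ECB, a change in C_i affects only P_i. Decrypting the received ciphertext:
P1: D(K, 3) = 5.
P2: D(K, 11) = 13.
Blocks that differ from the original plaintext: P2.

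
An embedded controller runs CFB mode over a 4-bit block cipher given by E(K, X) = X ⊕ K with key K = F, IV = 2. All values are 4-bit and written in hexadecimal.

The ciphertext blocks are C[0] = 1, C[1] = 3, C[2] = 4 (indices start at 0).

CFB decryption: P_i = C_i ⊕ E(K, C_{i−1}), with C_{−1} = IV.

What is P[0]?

P[0] = C

P[0]: E(K, 2) = D; 1 ⊕ D = C.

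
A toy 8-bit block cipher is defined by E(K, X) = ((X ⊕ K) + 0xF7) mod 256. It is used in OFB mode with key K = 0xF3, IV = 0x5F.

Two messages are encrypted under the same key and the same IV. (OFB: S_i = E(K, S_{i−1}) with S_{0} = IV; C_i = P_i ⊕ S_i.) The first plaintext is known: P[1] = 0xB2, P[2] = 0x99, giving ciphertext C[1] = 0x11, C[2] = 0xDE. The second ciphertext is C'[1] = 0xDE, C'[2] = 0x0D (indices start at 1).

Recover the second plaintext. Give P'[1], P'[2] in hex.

In OFB with a reused IV, both messages share the same keystream S_i, so C_i ⊕ C'_i = P_i ⊕ P'_i and thus P'_i = P_i ⊕ C_i ⊕ C'_i.
P'[1]: 0xB2 ⊕ 0x11 ⊕ 0xDE = 0x7D.
P'[2]: 0x99 ⊕ 0xDE ⊕ 0x0D = 0x4A.

P'[1] = 0x7D, P'[2] = 0x4A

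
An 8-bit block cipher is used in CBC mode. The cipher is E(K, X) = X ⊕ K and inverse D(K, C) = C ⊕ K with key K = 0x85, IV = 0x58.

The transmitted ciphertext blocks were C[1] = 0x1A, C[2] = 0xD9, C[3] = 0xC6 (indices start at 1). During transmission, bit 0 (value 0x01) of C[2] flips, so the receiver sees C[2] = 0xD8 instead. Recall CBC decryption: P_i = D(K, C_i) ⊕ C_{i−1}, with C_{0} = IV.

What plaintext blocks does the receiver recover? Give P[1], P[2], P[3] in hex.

P[1] = 0xC7, P[2] = 0x47, P[3] = 0x9B

Only C[2] changed, to 0xD8. In CBC, a change in C_i garbles P_i and flips the same bit in P_{i+1}. Decrypting the received ciphertext:
P[1]: D(K, 0x1A) = 0x9F; 0x9F ⊕ 0x58 = 0xC7.
P[2]: D(K, 0xD8) = 0x5D; 0x5D ⊕ 0x1A = 0x47.
P[3]: D(K, 0xC6) = 0x43; 0x43 ⊕ 0xD8 = 0x9B.
Blocks that differ from the original plaintext: P[2], P[3].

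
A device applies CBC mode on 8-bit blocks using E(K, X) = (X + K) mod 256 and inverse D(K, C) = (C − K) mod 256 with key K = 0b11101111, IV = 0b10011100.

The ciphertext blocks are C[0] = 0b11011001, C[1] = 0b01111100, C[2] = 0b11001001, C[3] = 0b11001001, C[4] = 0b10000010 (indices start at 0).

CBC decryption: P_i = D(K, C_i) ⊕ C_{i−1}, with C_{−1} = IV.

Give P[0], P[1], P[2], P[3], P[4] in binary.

P[0]: D(K, 0b11011001) = 0b11101010; 0b11101010 ⊕ 0b10011100 = 0b01110110.
P[1]: D(K, 0b01111100) = 0b10001101; 0b10001101 ⊕ 0b11011001 = 0b01010100.
P[2]: D(K, 0b11001001) = 0b11011010; 0b11011010 ⊕ 0b01111100 = 0b10100110.
P[3]: D(K, 0b11001001) = 0b11011010; 0b11011010 ⊕ 0b11001001 = 0b00010011.
P[4]: D(K, 0b10000010) = 0b10010011; 0b10010011 ⊕ 0b11001001 = 0b01011010.

P[0] = 0b01110110, P[1] = 0b01010100, P[2] = 0b10100110, P[3] = 0b00010011, P[4] = 0b01011010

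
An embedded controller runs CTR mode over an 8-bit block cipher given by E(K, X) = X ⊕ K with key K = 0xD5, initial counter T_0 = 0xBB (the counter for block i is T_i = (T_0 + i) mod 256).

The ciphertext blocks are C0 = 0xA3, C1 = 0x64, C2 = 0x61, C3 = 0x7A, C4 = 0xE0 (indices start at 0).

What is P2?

CTR decryption: S_i = E(K, T_i) where T_i is the counter for block i; P_i = C_i ⊕ S_i.
P2: T = 0xBD, S = E(K, T) = 0x68; 0x61 ⊕ 0x68 = 0x09.

P2 = 0x09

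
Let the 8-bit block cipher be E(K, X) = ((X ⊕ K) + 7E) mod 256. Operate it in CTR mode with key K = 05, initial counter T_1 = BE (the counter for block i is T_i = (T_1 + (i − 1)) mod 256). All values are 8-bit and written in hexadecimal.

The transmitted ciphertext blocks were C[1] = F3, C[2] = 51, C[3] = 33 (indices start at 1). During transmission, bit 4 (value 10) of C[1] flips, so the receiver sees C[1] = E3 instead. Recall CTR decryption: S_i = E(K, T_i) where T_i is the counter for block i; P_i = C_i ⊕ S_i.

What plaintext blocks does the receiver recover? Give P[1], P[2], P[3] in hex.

Only C[1] changed, to E3. In CTR, a change in C_i flips the same bit in P_i only; the keystream is unaffected. Decrypting the received ciphertext:
P[1]: T = BE, S = E(K, T) = 39; E3 ⊕ 39 = DA.
P[2]: T = BF, S = E(K, T) = 38; 51 ⊕ 38 = 69.
P[3]: T = C0, S = E(K, T) = 43; 33 ⊕ 43 = 70.
Blocks that differ from the original plaintext: P[1].

P[1] = DA, P[2] = 69, P[3] = 70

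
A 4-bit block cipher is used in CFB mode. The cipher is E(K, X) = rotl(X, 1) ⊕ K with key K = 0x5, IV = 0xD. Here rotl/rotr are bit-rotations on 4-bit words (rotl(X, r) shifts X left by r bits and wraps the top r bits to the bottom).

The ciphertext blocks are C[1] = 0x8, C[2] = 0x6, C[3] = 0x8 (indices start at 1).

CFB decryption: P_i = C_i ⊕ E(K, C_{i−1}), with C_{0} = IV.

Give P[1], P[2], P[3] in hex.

P[1]: E(K, 0xD) = 0xE; 0x8 ⊕ 0xE = 0x6.
P[2]: E(K, 0x8) = 0x4; 0x6 ⊕ 0x4 = 0x2.
P[3]: E(K, 0x6) = 0x9; 0x8 ⊕ 0x9 = 0x1.

P[1] = 0x6, P[2] = 0x2, P[3] = 0x1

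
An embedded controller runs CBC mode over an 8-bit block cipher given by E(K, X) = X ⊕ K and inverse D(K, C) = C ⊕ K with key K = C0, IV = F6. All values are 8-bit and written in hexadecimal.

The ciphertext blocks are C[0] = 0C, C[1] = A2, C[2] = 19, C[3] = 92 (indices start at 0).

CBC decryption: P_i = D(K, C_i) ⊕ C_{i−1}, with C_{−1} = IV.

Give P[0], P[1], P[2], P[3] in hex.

P[0]: D(K, 0C) = CC; CC ⊕ F6 = 3A.
P[1]: D(K, A2) = 62; 62 ⊕ 0C = 6E.
P[2]: D(K, 19) = D9; D9 ⊕ A2 = 7B.
P[3]: D(K, 92) = 52; 52 ⊕ 19 = 4B.

P[0] = 3A, P[1] = 6E, P[2] = 7B, P[3] = 4B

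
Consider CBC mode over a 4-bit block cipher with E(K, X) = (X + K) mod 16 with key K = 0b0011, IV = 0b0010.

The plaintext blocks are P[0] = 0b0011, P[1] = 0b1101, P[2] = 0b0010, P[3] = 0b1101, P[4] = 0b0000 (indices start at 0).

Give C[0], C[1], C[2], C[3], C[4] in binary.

C[0] = 0b0100, C[1] = 0b1100, C[2] = 0b0001, C[3] = 0b1111, C[4] = 0b0010

CBC encryption: C_i = E(K, P_i ⊕ C_{i−1}), with C_{−1} = IV.
C[0]: P[0] ⊕ 0b0010 = 0b0001; E(K, 0b0001) = 0b0100.
C[1]: P[1] ⊕ 0b0100 = 0b1001; E(K, 0b1001) = 0b1100.
C[2]: P[2] ⊕ 0b1100 = 0b1110; E(K, 0b1110) = 0b0001.
C[3]: P[3] ⊕ 0b0001 = 0b1100; E(K, 0b1100) = 0b1111.
C[4]: P[4] ⊕ 0b1111 = 0b1111; E(K, 0b1111) = 0b0010.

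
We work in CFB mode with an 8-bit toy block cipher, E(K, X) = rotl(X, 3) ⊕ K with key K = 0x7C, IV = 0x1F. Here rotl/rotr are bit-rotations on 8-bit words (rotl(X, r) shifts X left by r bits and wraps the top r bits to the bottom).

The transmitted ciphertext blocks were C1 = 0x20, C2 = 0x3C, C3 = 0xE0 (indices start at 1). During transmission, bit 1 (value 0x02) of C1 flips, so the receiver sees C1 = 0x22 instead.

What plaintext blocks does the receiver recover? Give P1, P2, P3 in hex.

CFB decryption: P_i = C_i ⊕ E(K, C_{i−1}), with C_{0} = IV.
Only C1 changed, to 0x22. In CFB, a change in C_i flips the same bit in P_i and garbles P_{i+1}. Decrypting the received ciphertext:
P1: E(K, 0x1F) = 0x84; 0x22 ⊕ 0x84 = 0xA6.
P2: E(K, 0x22) = 0x6D; 0x3C ⊕ 0x6D = 0x51.
P3: E(K, 0x3C) = 0x9D; 0xE0 ⊕ 0x9D = 0x7D.
Blocks that differ from the original plaintext: P1, P2.

P1 = 0xA6, P2 = 0x51, P3 = 0x7D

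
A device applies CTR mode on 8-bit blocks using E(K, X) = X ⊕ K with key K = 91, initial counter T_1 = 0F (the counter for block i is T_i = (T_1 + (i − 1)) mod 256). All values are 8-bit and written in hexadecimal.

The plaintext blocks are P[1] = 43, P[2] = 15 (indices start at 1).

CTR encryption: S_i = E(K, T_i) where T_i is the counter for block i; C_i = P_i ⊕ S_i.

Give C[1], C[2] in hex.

C[1] = DD, C[2] = 94

C[1]: T = 0F, S = E(K, T) = 9E; 43 ⊕ 9E = DD.
C[2]: T = 10, S = E(K, T) = 81; 15 ⊕ 81 = 94.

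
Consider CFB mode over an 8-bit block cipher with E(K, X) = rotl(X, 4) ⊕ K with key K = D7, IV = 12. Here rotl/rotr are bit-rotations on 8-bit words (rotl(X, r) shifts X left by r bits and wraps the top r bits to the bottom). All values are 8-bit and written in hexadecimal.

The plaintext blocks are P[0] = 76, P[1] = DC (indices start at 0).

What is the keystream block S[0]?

F6

CFB encryption: C_i = P_i ⊕ E(K, C_{i−1}), with C_{−1} = IV.
C[0]: E(K, 12) = F6; 76 ⊕ F6 = 80.
So S[0] = F6.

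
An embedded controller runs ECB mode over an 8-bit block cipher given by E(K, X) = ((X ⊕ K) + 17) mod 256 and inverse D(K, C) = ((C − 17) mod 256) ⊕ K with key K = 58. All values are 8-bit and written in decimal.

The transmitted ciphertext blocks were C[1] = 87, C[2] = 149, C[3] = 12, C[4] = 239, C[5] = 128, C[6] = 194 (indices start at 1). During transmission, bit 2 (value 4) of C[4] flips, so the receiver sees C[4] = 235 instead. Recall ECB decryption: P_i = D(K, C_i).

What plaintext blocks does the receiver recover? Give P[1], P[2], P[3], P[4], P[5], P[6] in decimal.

P[1] = 124, P[2] = 190, P[3] = 193, P[4] = 224, P[5] = 85, P[6] = 139

Only C[4] changed, to 235. In ECB, a change in C_i affects only P_i. Decrypting the received ciphertext:
P[1]: D(K, 87) = 124.
P[2]: D(K, 149) = 190.
P[3]: D(K, 12) = 193.
P[4]: D(K, 235) = 224.
P[5]: D(K, 128) = 85.
P[6]: D(K, 194) = 139.
Blocks that differ from the original plaintext: P[4].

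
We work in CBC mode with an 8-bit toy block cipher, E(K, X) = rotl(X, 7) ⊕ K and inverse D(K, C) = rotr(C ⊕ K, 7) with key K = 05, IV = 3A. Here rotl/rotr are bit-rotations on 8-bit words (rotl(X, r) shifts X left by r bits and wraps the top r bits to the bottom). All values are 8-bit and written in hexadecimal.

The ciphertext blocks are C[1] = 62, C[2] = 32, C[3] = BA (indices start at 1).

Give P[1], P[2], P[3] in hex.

CBC decryption: P_i = D(K, C_i) ⊕ C_{i−1}, with C_{0} = IV.
P[1]: D(K, 62) = CE; CE ⊕ 3A = F4.
P[2]: D(K, 32) = 6E; 6E ⊕ 62 = 0C.
P[3]: D(K, BA) = 7F; 7F ⊕ 32 = 4D.

P[1] = F4, P[2] = 0C, P[3] = 4D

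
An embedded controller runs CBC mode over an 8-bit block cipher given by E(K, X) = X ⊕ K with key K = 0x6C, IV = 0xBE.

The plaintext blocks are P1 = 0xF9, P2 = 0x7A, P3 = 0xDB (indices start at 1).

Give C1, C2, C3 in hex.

CBC encryption: C_i = E(K, P_i ⊕ C_{i−1}), with C_{0} = IV.
C1: P1 ⊕ 0xBE = 0x47; E(K, 0x47) = 0x2B.
C2: P2 ⊕ 0x2B = 0x51; E(K, 0x51) = 0x3D.
C3: P3 ⊕ 0x3D = 0xE6; E(K, 0xE6) = 0x8A.

C1 = 0x2B, C2 = 0x3D, C3 = 0x8A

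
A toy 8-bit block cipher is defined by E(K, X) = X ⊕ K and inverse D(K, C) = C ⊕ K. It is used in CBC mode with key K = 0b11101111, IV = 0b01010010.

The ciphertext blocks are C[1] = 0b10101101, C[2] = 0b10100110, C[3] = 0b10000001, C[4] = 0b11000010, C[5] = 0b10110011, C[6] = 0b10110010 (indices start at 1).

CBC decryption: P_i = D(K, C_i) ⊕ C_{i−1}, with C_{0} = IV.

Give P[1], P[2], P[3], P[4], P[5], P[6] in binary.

P[1] = 0b00010000, P[2] = 0b11100100, P[3] = 0b11001000, P[4] = 0b10101100, P[5] = 0b10011110, P[6] = 0b11101110

P[1]: D(K, 0b10101101) = 0b01000010; 0b01000010 ⊕ 0b01010010 = 0b00010000.
P[2]: D(K, 0b10100110) = 0b01001001; 0b01001001 ⊕ 0b10101101 = 0b11100100.
P[3]: D(K, 0b10000001) = 0b01101110; 0b01101110 ⊕ 0b10100110 = 0b11001000.
P[4]: D(K, 0b11000010) = 0b00101101; 0b00101101 ⊕ 0b10000001 = 0b10101100.
P[5]: D(K, 0b10110011) = 0b01011100; 0b01011100 ⊕ 0b11000010 = 0b10011110.
P[6]: D(K, 0b10110010) = 0b01011101; 0b01011101 ⊕ 0b10110011 = 0b11101110.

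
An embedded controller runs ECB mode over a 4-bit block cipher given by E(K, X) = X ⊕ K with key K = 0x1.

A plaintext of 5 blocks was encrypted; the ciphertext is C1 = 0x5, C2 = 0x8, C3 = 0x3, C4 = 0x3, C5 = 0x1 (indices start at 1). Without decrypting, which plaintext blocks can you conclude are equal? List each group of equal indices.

P3 = P4

ECB encrypts each block independently with the same key, so equal ciphertext blocks imply equal plaintext blocks.
C3 = C4 = 0x3, so P3 = P4.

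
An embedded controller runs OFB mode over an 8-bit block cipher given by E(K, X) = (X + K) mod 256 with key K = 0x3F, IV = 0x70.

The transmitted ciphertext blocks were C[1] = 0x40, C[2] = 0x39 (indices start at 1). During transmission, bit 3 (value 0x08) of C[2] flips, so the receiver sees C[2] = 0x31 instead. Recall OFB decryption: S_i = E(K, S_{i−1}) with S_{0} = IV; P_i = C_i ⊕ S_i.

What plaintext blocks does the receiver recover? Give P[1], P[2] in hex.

P[1] = 0xEF, P[2] = 0xDF

Only C[2] changed, to 0x31. In OFB, a change in C_i flips the same bit in P_i only; the keystream is unaffected. Decrypting the received ciphertext:
P[1]: S = E(K, 0x70) = 0xAF; 0x40 ⊕ 0xAF = 0xEF.
P[2]: S = E(K, 0xAF) = 0xEE; 0x31 ⊕ 0xEE = 0xDF.
Blocks that differ from the original plaintext: P[2].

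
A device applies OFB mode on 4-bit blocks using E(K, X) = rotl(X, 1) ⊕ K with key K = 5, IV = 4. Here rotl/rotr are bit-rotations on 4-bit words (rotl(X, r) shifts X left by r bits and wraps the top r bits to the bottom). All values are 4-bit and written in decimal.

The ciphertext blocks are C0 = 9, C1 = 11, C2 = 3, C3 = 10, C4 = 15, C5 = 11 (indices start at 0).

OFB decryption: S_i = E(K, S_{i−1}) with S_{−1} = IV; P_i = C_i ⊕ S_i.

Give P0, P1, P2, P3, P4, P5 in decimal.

P0: S = E(K, 4) = 13; 9 ⊕ 13 = 4.
P1: S = E(K, 13) = 14; 11 ⊕ 14 = 5.
P2: S = E(K, 14) = 8; 3 ⊕ 8 = 11.
P3: S = E(K, 8) = 4; 10 ⊕ 4 = 14.
P4: S = E(K, 4) = 13; 15 ⊕ 13 = 2.
P5: S = E(K, 13) = 14; 11 ⊕ 14 = 5.

P0 = 4, P1 = 5, P2 = 11, P3 = 14, P4 = 2, P5 = 5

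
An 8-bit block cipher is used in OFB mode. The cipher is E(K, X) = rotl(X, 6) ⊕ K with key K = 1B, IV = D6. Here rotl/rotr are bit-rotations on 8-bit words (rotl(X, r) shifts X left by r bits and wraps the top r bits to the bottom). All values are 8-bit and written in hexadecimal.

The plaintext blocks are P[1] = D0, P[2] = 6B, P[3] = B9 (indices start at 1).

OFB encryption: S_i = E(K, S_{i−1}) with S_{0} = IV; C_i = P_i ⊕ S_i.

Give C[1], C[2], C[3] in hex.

C[1]: S = E(K, D6) = AE; D0 ⊕ AE = 7E.
C[2]: S = E(K, AE) = B0; 6B ⊕ B0 = DB.
C[3]: S = E(K, B0) = 37; B9 ⊕ 37 = 8E.

C[1] = 7E, C[2] = DB, C[3] = 8E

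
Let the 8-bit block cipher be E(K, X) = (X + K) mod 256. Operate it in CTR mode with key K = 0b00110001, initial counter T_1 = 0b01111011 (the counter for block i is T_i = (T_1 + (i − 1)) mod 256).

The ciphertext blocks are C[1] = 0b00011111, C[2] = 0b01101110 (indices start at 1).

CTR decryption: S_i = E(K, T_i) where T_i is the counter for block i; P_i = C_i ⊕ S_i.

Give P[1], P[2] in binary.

P[1]: T = 0b01111011, S = E(K, T) = 0b10101100; 0b00011111 ⊕ 0b10101100 = 0b10110011.
P[2]: T = 0b01111100, S = E(K, T) = 0b10101101; 0b01101110 ⊕ 0b10101101 = 0b11000011.

P[1] = 0b10110011, P[2] = 0b11000011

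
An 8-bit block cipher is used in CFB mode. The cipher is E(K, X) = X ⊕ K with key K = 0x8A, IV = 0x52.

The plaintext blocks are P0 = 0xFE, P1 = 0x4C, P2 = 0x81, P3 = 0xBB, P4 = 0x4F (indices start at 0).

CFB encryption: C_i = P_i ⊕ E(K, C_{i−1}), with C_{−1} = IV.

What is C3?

C0: E(K, 0x52) = 0xD8; 0xFE ⊕ 0xD8 = 0x26.
C1: E(K, 0x26) = 0xAC; 0x4C ⊕ 0xAC = 0xE0.
C2: E(K, 0xE0) = 0x6A; 0x81 ⊕ 0x6A = 0xEB.
C3: E(K, 0xEB) = 0x61; 0xBB ⊕ 0x61 = 0xDA.

C3 = 0xDA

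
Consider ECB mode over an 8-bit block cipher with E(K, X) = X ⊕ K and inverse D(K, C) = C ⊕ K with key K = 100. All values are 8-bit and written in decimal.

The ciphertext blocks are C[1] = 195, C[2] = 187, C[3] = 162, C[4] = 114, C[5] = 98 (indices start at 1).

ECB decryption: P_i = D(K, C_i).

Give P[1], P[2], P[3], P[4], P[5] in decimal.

P[1] = 167, P[2] = 223, P[3] = 198, P[4] = 22, P[5] = 6

P[1]: D(K, 195) = 167.
P[2]: D(K, 187) = 223.
P[3]: D(K, 162) = 198.
P[4]: D(K, 114) = 22.
P[5]: D(K, 98) = 6.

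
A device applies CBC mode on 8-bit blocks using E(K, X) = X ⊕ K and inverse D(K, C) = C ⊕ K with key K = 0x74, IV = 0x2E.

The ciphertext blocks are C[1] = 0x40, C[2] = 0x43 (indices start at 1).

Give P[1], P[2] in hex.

P[1] = 0x1A, P[2] = 0x77

CBC decryption: P_i = D(K, C_i) ⊕ C_{i−1}, with C_{0} = IV.
P[1]: D(K, 0x40) = 0x34; 0x34 ⊕ 0x2E = 0x1A.
P[2]: D(K, 0x43) = 0x37; 0x37 ⊕ 0x40 = 0x77.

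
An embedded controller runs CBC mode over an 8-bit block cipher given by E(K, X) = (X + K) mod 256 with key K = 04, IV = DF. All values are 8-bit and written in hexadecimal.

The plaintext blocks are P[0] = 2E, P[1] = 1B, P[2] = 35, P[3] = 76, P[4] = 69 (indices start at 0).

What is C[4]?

C[4] = AC

CBC encryption: C_i = E(K, P_i ⊕ C_{i−1}), with C_{−1} = IV.
C[0]: P[0] ⊕ DF = F1; E(K, F1) = F5.
C[1]: P[1] ⊕ F5 = EE; E(K, EE) = F2.
C[2]: P[2] ⊕ F2 = C7; E(K, C7) = CB.
C[3]: P[3] ⊕ CB = BD; E(K, BD) = C1.
C[4]: P[4] ⊕ C1 = A8; E(K, A8) = AC.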